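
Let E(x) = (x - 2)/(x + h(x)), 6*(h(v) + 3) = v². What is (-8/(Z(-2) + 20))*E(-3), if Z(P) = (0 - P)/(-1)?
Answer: -40/81 ≈ -0.49383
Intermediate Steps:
h(v) = -3 + v²/6
E(x) = (-2 + x)/(-3 + x + x²/6) (E(x) = (x - 2)/(x + (-3 + x²/6)) = (-2 + x)/(-3 + x + x²/6))
Z(P) = P (Z(P) = -P*(-1) = P)
(-8/(Z(-2) + 20))*E(-3) = (-8/(-2 + 20))*(6*(-2 - 3)/(-18 + (-3)² + 6*(-3))) = (-8/18)*(6*(-5)/(-18 + 9 - 18)) = (-8*1/18)*(6*(-5)/(-27)) = -8*(-1)*(-5)/(3*27) = -4/9*10/9 = -40/81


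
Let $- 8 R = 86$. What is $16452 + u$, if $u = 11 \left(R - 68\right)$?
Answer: $\frac{62343}{4} \approx 15586.0$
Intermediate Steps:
$R = - \frac{43}{4}$ ($R = \left(- \frac{1}{8}\right) 86 = - \frac{43}{4} \approx -10.75$)
$u = - \frac{3465}{4}$ ($u = 11 \left(- \frac{43}{4} - 68\right) = 11 \left(- \frac{315}{4}\right) = - \frac{3465}{4} \approx -866.25$)
$16452 + u = 16452 - \frac{3465}{4} = \frac{62343}{4}$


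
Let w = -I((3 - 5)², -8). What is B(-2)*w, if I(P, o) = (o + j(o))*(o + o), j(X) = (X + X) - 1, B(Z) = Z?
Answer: 800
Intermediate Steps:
j(X) = -1 + 2*X (j(X) = 2*X - 1 = -1 + 2*X)
I(P, o) = 2*o*(-1 + 3*o) (I(P, o) = (o + (-1 + 2*o))*(o + o) = (-1 + 3*o)*(2*o) = 2*o*(-1 + 3*o))
w = -400 (w = -2*(-8)*(-1 + 3*(-8)) = -2*(-8)*(-1 - 24) = -2*(-8)*(-25) = -1*400 = -400)
B(-2)*w = -2*(-400) = 800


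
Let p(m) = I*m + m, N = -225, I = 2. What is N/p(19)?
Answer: -75/19 ≈ -3.9474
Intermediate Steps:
p(m) = 3*m (p(m) = 2*m + m = 3*m)
N/p(19) = -225/(3*19) = -225/57 = -225*1/57 = -75/19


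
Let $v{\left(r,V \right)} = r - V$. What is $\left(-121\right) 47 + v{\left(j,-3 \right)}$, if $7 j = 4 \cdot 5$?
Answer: $- \frac{39768}{7} \approx -5681.1$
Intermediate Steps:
$j = \frac{20}{7}$ ($j = \frac{4 \cdot 5}{7} = \frac{1}{7} \cdot 20 = \frac{20}{7} \approx 2.8571$)
$\left(-121\right) 47 + v{\left(j,-3 \right)} = \left(-121\right) 47 + \left(\frac{20}{7} - -3\right) = -5687 + \left(\frac{20}{7} + 3\right) = -5687 + \frac{41}{7} = - \frac{39768}{7}$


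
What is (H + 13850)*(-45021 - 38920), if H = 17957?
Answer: -2669911387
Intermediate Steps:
(H + 13850)*(-45021 - 38920) = (17957 + 13850)*(-45021 - 38920) = 31807*(-83941) = -2669911387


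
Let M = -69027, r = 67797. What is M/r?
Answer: -23009/22599 ≈ -1.0181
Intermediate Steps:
M/r = -69027/67797 = -69027*1/67797 = -23009/22599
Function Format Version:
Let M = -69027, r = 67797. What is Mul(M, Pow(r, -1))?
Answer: Rational(-23009, 22599) ≈ -1.0181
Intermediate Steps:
Mul(M, Pow(r, -1)) = Mul(-69027, Pow(67797, -1)) = Mul(-69027, Rational(1, 67797)) = Rational(-23009, 22599)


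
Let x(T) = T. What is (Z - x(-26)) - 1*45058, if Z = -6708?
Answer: -51740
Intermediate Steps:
(Z - x(-26)) - 1*45058 = (-6708 - 1*(-26)) - 1*45058 = (-6708 + 26) - 45058 = -6682 - 45058 = -51740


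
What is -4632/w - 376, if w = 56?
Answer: -3211/7 ≈ -458.71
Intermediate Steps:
-4632/w - 376 = -4632/56 - 376 = -4632*1/56 - 376 = -579/7 - 376 = -3211/7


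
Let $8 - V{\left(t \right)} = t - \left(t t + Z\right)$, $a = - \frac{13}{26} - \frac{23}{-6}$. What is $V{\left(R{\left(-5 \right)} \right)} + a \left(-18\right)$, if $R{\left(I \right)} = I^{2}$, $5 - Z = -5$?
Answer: $558$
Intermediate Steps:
$Z = 10$ ($Z = 5 - -5 = 5 + 5 = 10$)
$a = \frac{10}{3}$ ($a = \left(-13\right) \frac{1}{26} - - \frac{23}{6} = - \frac{1}{2} + \frac{23}{6} = \frac{10}{3} \approx 3.3333$)
$V{\left(t \right)} = 18 + t^{2} - t$ ($V{\left(t \right)} = 8 - \left(t - \left(t t + 10\right)\right) = 8 - \left(t - \left(t^{2} + 10\right)\right) = 8 - \left(t - \left(10 + t^{2}\right)\right) = 8 - \left(-10 + t - t^{2}\right) = 8 + \left(10 + t^{2} - t\right) = 18 + t^{2} - t$)
$V{\left(R{\left(-5 \right)} \right)} + a \left(-18\right) = \left(18 + \left(\left(-5\right)^{2}\right)^{2} - \left(-5\right)^{2}\right) + \frac{10}{3} \left(-18\right) = \left(18 + 25^{2} - 25\right) - 60 = \left(18 + 625 - 25\right) - 60 = 618 - 60 = 558$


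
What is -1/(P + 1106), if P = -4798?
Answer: 1/3692 ≈ 0.00027086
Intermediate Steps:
-1/(P + 1106) = -1/(-4798 + 1106) = -1/(-3692) = -1*(-1/3692) = 1/3692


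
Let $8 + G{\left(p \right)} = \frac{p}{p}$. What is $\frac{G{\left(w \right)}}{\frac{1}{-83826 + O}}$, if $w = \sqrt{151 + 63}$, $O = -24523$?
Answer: $758443$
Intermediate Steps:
$w = \sqrt{214} \approx 14.629$
$G{\left(p \right)} = -7$ ($G{\left(p \right)} = -8 + \frac{p}{p} = -8 + 1 = -7$)
$\frac{G{\left(w \right)}}{\frac{1}{-83826 + O}} = - \frac{7}{\frac{1}{-83826 - 24523}} = - \frac{7}{\frac{1}{-108349}} = - \frac{7}{- \frac{1}{108349}} = \left(-7\right) \left(-108349\right) = 758443$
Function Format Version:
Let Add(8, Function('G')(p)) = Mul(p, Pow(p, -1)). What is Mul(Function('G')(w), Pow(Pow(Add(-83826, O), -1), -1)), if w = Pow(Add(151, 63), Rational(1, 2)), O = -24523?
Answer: 758443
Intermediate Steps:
w = Pow(214, Rational(1, 2)) ≈ 14.629
Function('G')(p) = -7 (Function('G')(p) = Add(-8, Mul(p, Pow(p, -1))) = Add(-8, 1) = -7)
Mul(Function('G')(w), Pow(Pow(Add(-83826, O), -1), -1)) = Mul(-7, Pow(Pow(Add(-83826, -24523), -1), -1)) = Mul(-7, Pow(Pow(-108349, -1), -1)) = Mul(-7, Pow(Rational(-1, 108349), -1)) = Mul(-7, -108349) = 758443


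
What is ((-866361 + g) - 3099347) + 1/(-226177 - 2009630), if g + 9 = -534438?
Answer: -10061478050086/2235807 ≈ -4.5002e+6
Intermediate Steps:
g = -534447 (g = -9 - 534438 = -534447)
((-866361 + g) - 3099347) + 1/(-226177 - 2009630) = ((-866361 - 534447) - 3099347) + 1/(-226177 - 2009630) = (-1400808 - 3099347) + 1/(-2235807) = -4500155 - 1/2235807 = -10061478050086/2235807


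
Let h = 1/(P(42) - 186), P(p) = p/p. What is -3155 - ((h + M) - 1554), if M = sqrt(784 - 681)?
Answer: -296184/185 - sqrt(103) ≈ -1611.1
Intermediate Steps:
P(p) = 1
h = -1/185 (h = 1/(1 - 186) = 1/(-185) = -1/185 ≈ -0.0054054)
M = sqrt(103) ≈ 10.149
-3155 - ((h + M) - 1554) = -3155 - ((-1/185 + sqrt(103)) - 1554) = -3155 - (-287491/185 + sqrt(103)) = -3155 + (287491/185 - sqrt(103)) = -296184/185 - sqrt(103)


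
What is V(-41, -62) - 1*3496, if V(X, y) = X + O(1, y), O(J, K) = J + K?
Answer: -3598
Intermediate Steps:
V(X, y) = 1 + X + y (V(X, y) = X + (1 + y) = 1 + X + y)
V(-41, -62) - 1*3496 = (1 - 41 - 62) - 1*3496 = -102 - 3496 = -3598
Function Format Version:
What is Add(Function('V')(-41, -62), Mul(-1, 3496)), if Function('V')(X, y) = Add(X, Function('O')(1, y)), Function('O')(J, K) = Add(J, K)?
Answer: -3598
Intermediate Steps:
Function('V')(X, y) = Add(1, X, y) (Function('V')(X, y) = Add(X, Add(1, y)) = Add(1, X, y))
Add(Function('V')(-41, -62), Mul(-1, 3496)) = Add(Add(1, -41, -62), Mul(-1, 3496)) = Add(-102, -3496) = -3598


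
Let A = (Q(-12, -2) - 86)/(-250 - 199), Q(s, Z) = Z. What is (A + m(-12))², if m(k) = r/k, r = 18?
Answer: 1371241/806404 ≈ 1.7004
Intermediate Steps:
m(k) = 18/k
A = 88/449 (A = (-2 - 86)/(-250 - 199) = -88/(-449) = -88*(-1/449) = 88/449 ≈ 0.19599)
(A + m(-12))² = (88/449 + 18/(-12))² = (88/449 + 18*(-1/12))² = (88/449 - 3/2)² = (-1171/898)² = 1371241/806404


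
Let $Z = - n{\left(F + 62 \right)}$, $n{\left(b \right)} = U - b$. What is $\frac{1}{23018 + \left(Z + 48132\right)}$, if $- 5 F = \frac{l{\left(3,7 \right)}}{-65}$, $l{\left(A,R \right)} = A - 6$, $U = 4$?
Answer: $\frac{325}{23142597} \approx 1.4043 \cdot 10^{-5}$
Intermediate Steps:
$l{\left(A,R \right)} = -6 + A$ ($l{\left(A,R \right)} = A - 6 = -6 + A$)
$F = - \frac{3}{325}$ ($F = - \frac{\left(-6 + 3\right) \frac{1}{-65}}{5} = - \frac{\left(-3\right) \left(- \frac{1}{65}\right)}{5} = \left(- \frac{1}{5}\right) \frac{3}{65} = - \frac{3}{325} \approx -0.0092308$)
$n{\left(b \right)} = 4 - b$
$Z = \frac{18847}{325}$ ($Z = - (4 - \left(- \frac{3}{325} + 62\right)) = - (4 - \frac{20147}{325}) = \left(-1\right) \left(- \frac{18847}{325}\right) = \frac{18847}{325} \approx 57.991$)
$\frac{1}{23018 + \left(Z + 48132\right)} = \frac{1}{23018 + \left(\frac{18847}{325} + 48132\right)} = \frac{1}{23018 + \frac{15661747}{325}} = \frac{1}{\frac{23142597}{325}} = \frac{325}{23142597}$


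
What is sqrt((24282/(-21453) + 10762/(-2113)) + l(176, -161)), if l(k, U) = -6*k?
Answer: 2*I*sqrt(60630216512869339)/15110063 ≈ 32.592*I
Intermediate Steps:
sqrt((24282/(-21453) + 10762/(-2113)) + l(176, -161)) = sqrt((24282/(-21453) + 10762/(-2113)) - 6*176) = sqrt((24282*(-1/21453) + 10762*(-1/2113)) - 1056) = sqrt((-8094/7151 - 10762/2113) - 1056) = sqrt(-94061684/15110063 - 1056) = sqrt(-16050288212/15110063) = 2*I*sqrt(60630216512869339)/15110063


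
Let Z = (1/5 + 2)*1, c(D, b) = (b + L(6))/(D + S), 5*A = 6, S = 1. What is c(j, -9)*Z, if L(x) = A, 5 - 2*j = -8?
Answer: -286/125 ≈ -2.2880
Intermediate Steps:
j = 13/2 (j = 5/2 - ½*(-8) = 5/2 + 4 = 13/2 ≈ 6.5000)
A = 6/5 (A = (⅕)*6 = 6/5 ≈ 1.2000)
L(x) = 6/5
c(D, b) = (6/5 + b)/(1 + D) (c(D, b) = (b + 6/5)/(D + 1) = (6/5 + b)/(1 + D))
Z = 11/5 (Z = (⅕ + 2)*1 = (11/5)*1 = 11/5 ≈ 2.2000)
c(j, -9)*Z = ((6/5 - 9)/(1 + 13/2))*(11/5) = (-39/5/(15/2))*(11/5) = ((2/15)*(-39/5))*(11/5) = -26/25*11/5 = -286/125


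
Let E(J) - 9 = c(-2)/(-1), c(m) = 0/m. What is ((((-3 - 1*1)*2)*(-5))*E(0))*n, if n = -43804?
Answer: -15769440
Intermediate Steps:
c(m) = 0
E(J) = 9 (E(J) = 9 + 0/(-1) = 9 + 0*(-1) = 9 + 0 = 9)
((((-3 - 1*1)*2)*(-5))*E(0))*n = ((((-3 - 1*1)*2)*(-5))*9)*(-43804) = ((((-3 - 1)*2)*(-5))*9)*(-43804) = ((-4*2*(-5))*9)*(-43804) = (-8*(-5)*9)*(-43804) = (40*9)*(-43804) = 360*(-43804) = -15769440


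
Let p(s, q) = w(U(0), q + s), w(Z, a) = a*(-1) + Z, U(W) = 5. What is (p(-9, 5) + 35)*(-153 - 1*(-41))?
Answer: -4928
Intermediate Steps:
w(Z, a) = Z - a (w(Z, a) = -a + Z = Z - a)
p(s, q) = 5 - q - s (p(s, q) = 5 - (q + s) = 5 + (-q - s) = 5 - q - s)
(p(-9, 5) + 35)*(-153 - 1*(-41)) = ((5 - 1*5 - 1*(-9)) + 35)*(-153 - 1*(-41)) = ((5 - 5 + 9) + 35)*(-153 + 41) = (9 + 35)*(-112) = 44*(-112) = -4928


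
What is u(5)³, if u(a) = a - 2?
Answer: 27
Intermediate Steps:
u(a) = -2 + a
u(5)³ = (-2 + 5)³ = 3³ = 27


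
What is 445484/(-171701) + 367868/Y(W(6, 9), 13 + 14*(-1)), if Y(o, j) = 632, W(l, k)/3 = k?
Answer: 15720439395/27128758 ≈ 579.47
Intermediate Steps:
W(l, k) = 3*k
445484/(-171701) + 367868/Y(W(6, 9), 13 + 14*(-1)) = 445484/(-171701) + 367868/632 = 445484*(-1/171701) + 367868*(1/632) = -445484/171701 + 91967/158 = 15720439395/27128758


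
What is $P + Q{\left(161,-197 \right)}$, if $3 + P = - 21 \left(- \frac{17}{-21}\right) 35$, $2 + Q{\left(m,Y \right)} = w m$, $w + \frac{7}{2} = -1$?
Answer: $- \frac{2649}{2} \approx -1324.5$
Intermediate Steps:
$w = - \frac{9}{2}$ ($w = - \frac{7}{2} - 1 = - \frac{9}{2} \approx -4.5$)
$Q{\left(m,Y \right)} = -2 - \frac{9 m}{2}$
$P = -598$ ($P = -3 + - 21 \left(- \frac{17}{-21}\right) 35 = -3 + - 21 \left(\left(-17\right) \left(- \frac{1}{21}\right)\right) 35 = -3 + \left(-21\right) \frac{17}{21} \cdot 35 = -3 - 595 = -598$)
$P + Q{\left(161,-197 \right)} = -598 - \frac{1453}{2} = - \frac{2649}{2}$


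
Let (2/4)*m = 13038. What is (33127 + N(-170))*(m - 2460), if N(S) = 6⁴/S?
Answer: 66482511552/85 ≈ 7.8215e+8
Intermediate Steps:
m = 26076 (m = 2*13038 = 26076)
N(S) = 1296/S
(33127 + N(-170))*(m - 2460) = (33127 + 1296/(-170))*(26076 - 2460) = (33127 + 1296*(-1/170))*23616 = (33127 - 648/85)*23616 = (2815147/85)*23616 = 66482511552/85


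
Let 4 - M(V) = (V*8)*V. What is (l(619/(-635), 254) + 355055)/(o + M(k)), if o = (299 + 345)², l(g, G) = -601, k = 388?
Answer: -177227/394806 ≈ -0.44890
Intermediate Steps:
o = 414736 (o = 644² = 414736)
M(V) = 4 - 8*V² (M(V) = 4 - V*8*V = 4 - 8*V*V = 4 - 8*V²)
(l(619/(-635), 254) + 355055)/(o + M(k)) = (-601 + 355055)/(414736 + (4 - 8*388²)) = 354454/(414736 + (4 - 8*150544)) = 354454/(414736 + (4 - 1204352)) = 354454/(414736 - 1204348) = 354454/(-789612) = 354454*(-1/789612) = -177227/394806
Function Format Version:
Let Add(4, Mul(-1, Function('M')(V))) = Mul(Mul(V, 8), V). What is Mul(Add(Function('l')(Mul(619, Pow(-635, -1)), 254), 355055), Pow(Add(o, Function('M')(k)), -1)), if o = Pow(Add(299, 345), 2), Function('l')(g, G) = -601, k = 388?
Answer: Rational(-177227, 394806) ≈ -0.44890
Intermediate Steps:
o = 414736 (o = Pow(644, 2) = 414736)
Function('M')(V) = Add(4, Mul(-8, Pow(V, 2))) (Function('M')(V) = Add(4, Mul(-1, Mul(Mul(V, 8), V))) = Add(4, Mul(-1, Mul(Mul(8, V), V))) = Add(4, Mul(-1, Mul(8, Pow(V, 2)))) = Add(4, Mul(-8, Pow(V, 2))))
Mul(Add(Function('l')(Mul(619, Pow(-635, -1)), 254), 355055), Pow(Add(o, Function('M')(k)), -1)) = Mul(Add(-601, 355055), Pow(Add(414736, Add(4, Mul(-8, Pow(388, 2)))), -1)) = Mul(354454, Pow(Add(414736, Add(4, Mul(-8, 150544))), -1)) = Mul(354454, Pow(Add(414736, Add(4, -1204352)), -1)) = Mul(354454, Pow(Add(414736, -1204348), -1)) = Mul(354454, Pow(-789612, -1)) = Mul(354454, Rational(-1, 789612)) = Rational(-177227, 394806)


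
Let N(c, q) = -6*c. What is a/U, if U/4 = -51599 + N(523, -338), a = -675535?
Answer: 675535/218948 ≈ 3.0854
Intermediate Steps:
U = -218948 (U = 4*(-51599 - 6*523) = 4*(-51599 - 3138) = 4*(-54737) = -218948)
a/U = -675535/(-218948) = -675535*(-1/218948) = 675535/218948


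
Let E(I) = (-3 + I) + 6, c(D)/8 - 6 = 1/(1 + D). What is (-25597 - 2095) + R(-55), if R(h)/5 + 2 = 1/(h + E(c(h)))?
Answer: -3102759/112 ≈ -27703.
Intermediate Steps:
c(D) = 48 + 8/(1 + D)
E(I) = 3 + I
R(h) = -10 + 5/(3 + h + 8*(7 + 6*h)/(1 + h)) (R(h) = -10 + 5/(h + (3 + 8*(7 + 6*h)/(1 + h))) = -10 + 5/(3 + h + 8*(7 + 6*h)/(1 + h)))
(-25597 - 2095) + R(-55) = (-25597 - 2095) + 5*(-117 - 103*(-55) - 2*(-55)**2)/(59 + (-55)**2 + 52*(-55)) = -27692 + 5*(-117 + 5665 - 2*3025)/(59 + 3025 - 2860) = -27692 + 5*(-117 + 5665 - 6050)/224 = -27692 + 5*(1/224)*(-502) = -27692 - 1255/112 = -3102759/112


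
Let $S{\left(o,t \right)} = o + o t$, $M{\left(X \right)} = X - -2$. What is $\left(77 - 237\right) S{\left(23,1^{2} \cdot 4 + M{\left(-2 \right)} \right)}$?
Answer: $-18400$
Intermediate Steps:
$M{\left(X \right)} = 2 + X$ ($M{\left(X \right)} = X + 2 = 2 + X$)
$\left(77 - 237\right) S{\left(23,1^{2} \cdot 4 + M{\left(-2 \right)} \right)} = \left(77 - 237\right) 23 \left(1 + \left(1^{2} \cdot 4 + \left(2 - 2\right)\right)\right) = - 160 \cdot 23 \left(1 + \left(1 \cdot 4 + 0\right)\right) = - 160 \cdot 23 \left(1 + \left(4 + 0\right)\right) = - 160 \cdot 23 \left(1 + 4\right) = - 160 \cdot 23 \cdot 5 = \left(-160\right) 115 = -18400$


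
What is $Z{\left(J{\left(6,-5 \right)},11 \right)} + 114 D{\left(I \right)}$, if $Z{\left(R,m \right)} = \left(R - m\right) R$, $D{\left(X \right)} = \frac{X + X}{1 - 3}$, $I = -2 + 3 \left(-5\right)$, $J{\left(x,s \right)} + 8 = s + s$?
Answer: $2460$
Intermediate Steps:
$J{\left(x,s \right)} = -8 + 2 s$ ($J{\left(x,s \right)} = -8 + \left(s + s\right) = -8 + 2 s$)
$I = -17$ ($I = -2 - 15 = -17$)
$D{\left(X \right)} = - X$ ($D{\left(X \right)} = \frac{2 X}{-2} = 2 X \left(- \frac{1}{2}\right) = - X$)
$Z{\left(R,m \right)} = R \left(R - m\right)$
$Z{\left(J{\left(6,-5 \right)},11 \right)} + 114 D{\left(I \right)} = \left(-8 + 2 \left(-5\right)\right) \left(\left(-8 + 2 \left(-5\right)\right) - 11\right) + 114 \left(\left(-1\right) \left(-17\right)\right) = \left(-8 - 10\right) \left(\left(-8 - 10\right) - 11\right) + 114 \cdot 17 = - 18 \left(-18 - 11\right) + 1938 = \left(-18\right) \left(-29\right) + 1938 = 522 + 1938 = 2460$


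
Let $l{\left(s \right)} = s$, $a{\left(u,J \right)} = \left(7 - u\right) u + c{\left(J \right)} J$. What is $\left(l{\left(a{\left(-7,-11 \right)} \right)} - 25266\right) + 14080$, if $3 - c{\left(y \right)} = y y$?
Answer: $-9986$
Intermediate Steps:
$c{\left(y \right)} = 3 - y^{2}$ ($c{\left(y \right)} = 3 - y y = 3 - y^{2}$)
$a{\left(u,J \right)} = J \left(3 - J^{2}\right) + u \left(7 - u\right)$ ($a{\left(u,J \right)} = \left(7 - u\right) u + \left(3 - J^{2}\right) J = u \left(7 - u\right) + J \left(3 - J^{2}\right) = J \left(3 - J^{2}\right) + u \left(7 - u\right)$)
$\left(l{\left(a{\left(-7,-11 \right)} \right)} - 25266\right) + 14080 = \left(\left(- \left(-7\right)^{2} + 7 \left(-7\right) - - 11 \left(-3 + \left(-11\right)^{2}\right)\right) - 25266\right) + 14080 = \left(\left(\left(-1\right) 49 - 49 - - 11 \left(-3 + 121\right)\right) - 25266\right) + 14080 = \left(\left(-49 - 49 - \left(-11\right) 118\right) - 25266\right) + 14080 = \left(\left(-49 - 49 + 1298\right) - 25266\right) + 14080 = \left(1200 - 25266\right) + 14080 = -24066 + 14080 = -9986$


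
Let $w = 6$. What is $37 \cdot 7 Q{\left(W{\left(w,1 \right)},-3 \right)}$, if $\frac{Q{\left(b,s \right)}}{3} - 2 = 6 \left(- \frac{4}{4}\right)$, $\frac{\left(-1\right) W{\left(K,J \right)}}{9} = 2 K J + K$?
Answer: $-3108$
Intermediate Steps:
$W{\left(K,J \right)} = - 9 K - 18 J K$ ($W{\left(K,J \right)} = - 9 \left(2 K J + K\right) = - 9 \left(2 J K + K\right) = - 9 \left(K + 2 J K\right) = - 9 K - 18 J K$)
$Q{\left(b,s \right)} = -12$ ($Q{\left(b,s \right)} = 6 + 3 \cdot 6 \left(- \frac{4}{4}\right) = 6 + 3 \cdot 6 \left(\left(-4\right) \frac{1}{4}\right) = 6 + 3 \cdot 6 \left(-1\right) = 6 + 3 \left(-6\right) = 6 - 18 = -12$)
$37 \cdot 7 Q{\left(W{\left(w,1 \right)},-3 \right)} = 37 \cdot 7 \left(-12\right) = 259 \left(-12\right) = -3108$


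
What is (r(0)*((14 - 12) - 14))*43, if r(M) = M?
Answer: 0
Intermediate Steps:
(r(0)*((14 - 12) - 14))*43 = (0*((14 - 12) - 14))*43 = (0*(2 - 14))*43 = (0*(-12))*43 = 0*43 = 0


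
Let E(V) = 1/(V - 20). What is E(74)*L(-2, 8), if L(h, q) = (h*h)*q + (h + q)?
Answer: 19/27 ≈ 0.70370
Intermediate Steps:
E(V) = 1/(-20 + V)
L(h, q) = h + q + q*h**2 (L(h, q) = h**2*q + (h + q) = q*h**2 + (h + q) = h + q + q*h**2)
E(74)*L(-2, 8) = (-2 + 8 + 8*(-2)**2)/(-20 + 74) = (-2 + 8 + 8*4)/54 = (-2 + 8 + 32)/54 = (1/54)*38 = 19/27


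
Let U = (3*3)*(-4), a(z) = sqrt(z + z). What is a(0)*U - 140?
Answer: -140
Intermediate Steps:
a(z) = sqrt(2)*sqrt(z) (a(z) = sqrt(2*z) = sqrt(2)*sqrt(z))
U = -36 (U = 9*(-4) = -36)
a(0)*U - 140 = (sqrt(2)*sqrt(0))*(-36) - 140 = (sqrt(2)*0)*(-36) - 140 = 0*(-36) - 140 = 0 - 140 = -140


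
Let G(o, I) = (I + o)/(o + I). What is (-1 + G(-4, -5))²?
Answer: 0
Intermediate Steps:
G(o, I) = 1 (G(o, I) = (I + o)/(I + o) = 1)
(-1 + G(-4, -5))² = (-1 + 1)² = 0² = 0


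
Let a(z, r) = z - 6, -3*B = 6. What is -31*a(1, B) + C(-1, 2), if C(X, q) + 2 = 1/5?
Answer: 766/5 ≈ 153.20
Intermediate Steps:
B = -2 (B = -1/3*6 = -2)
C(X, q) = -9/5 (C(X, q) = -2 + 1/5 = -9/5)
a(z, r) = -6 + z
-31*a(1, B) + C(-1, 2) = -31*(-6 + 1) - 9/5 = -31*(-5) - 9/5 = 155 - 9/5 = 766/5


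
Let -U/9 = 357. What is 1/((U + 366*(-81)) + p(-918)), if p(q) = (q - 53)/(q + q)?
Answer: -1836/60328153 ≈ -3.0434e-5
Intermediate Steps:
U = -3213 (U = -9*357 = -3213)
p(q) = (-53 + q)/(2*q) (p(q) = (-53 + q)/((2*q)) = (-53 + q)*(1/(2*q)) = (-53 + q)/(2*q))
1/((U + 366*(-81)) + p(-918)) = 1/((-3213 + 366*(-81)) + (½)*(-53 - 918)/(-918)) = 1/((-3213 - 29646) + (½)*(-1/918)*(-971)) = 1/(-32859 + 971/1836) = 1/(-60328153/1836) = -1836/60328153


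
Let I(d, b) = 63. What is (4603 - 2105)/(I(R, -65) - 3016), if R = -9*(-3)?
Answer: -2498/2953 ≈ -0.84592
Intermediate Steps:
R = 27
(4603 - 2105)/(I(R, -65) - 3016) = (4603 - 2105)/(63 - 3016) = 2498/(-2953) = 2498*(-1/2953) = -2498/2953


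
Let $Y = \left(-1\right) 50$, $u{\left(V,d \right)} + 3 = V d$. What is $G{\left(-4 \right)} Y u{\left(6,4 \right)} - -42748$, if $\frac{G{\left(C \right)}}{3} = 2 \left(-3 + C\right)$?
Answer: $86848$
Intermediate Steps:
$u{\left(V,d \right)} = -3 + V d$
$G{\left(C \right)} = -18 + 6 C$ ($G{\left(C \right)} = 3 \cdot 2 \left(-3 + C\right) = 3 \left(-6 + 2 C\right) = -18 + 6 C$)
$Y = -50$
$G{\left(-4 \right)} Y u{\left(6,4 \right)} - -42748 = \left(-18 + 6 \left(-4\right)\right) \left(-50\right) \left(-3 + 6 \cdot 4\right) - -42748 = \left(-18 - 24\right) \left(-50\right) \left(-3 + 24\right) + 42748 = \left(-42\right) \left(-50\right) 21 + 42748 = 2100 \cdot 21 + 42748 = 44100 + 42748 = 86848$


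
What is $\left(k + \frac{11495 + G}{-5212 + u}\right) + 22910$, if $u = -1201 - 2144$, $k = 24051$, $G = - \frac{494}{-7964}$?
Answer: $\frac{1600102119677}{34073974} \approx 46960.0$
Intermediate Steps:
$G = \frac{247}{3982}$ ($G = \left(-494\right) \left(- \frac{1}{7964}\right) = \frac{247}{3982} \approx 0.062029$)
$u = -3345$ ($u = -1201 - 2144 = -3345$)
$\left(k + \frac{11495 + G}{-5212 + u}\right) + 22910 = \left(24051 + \frac{11495 + \frac{247}{3982}}{-5212 - 3345}\right) + 22910 = \left(24051 + \frac{45773337}{3982 \left(-8557\right)}\right) + 22910 = \left(24051 + \frac{45773337}{3982} \left(- \frac{1}{8557}\right)\right) + 22910 = \left(24051 - \frac{45773337}{34073974}\right) + 22910 = \frac{819467375337}{34073974} + 22910 = \frac{1600102119677}{34073974}$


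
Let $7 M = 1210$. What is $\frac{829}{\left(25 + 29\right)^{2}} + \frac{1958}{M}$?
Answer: $\frac{1862263}{160380} \approx 11.612$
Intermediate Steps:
$M = \frac{1210}{7}$ ($M = \frac{1}{7} \cdot 1210 = \frac{1210}{7} \approx 172.86$)
$\frac{829}{\left(25 + 29\right)^{2}} + \frac{1958}{M} = \frac{829}{\left(25 + 29\right)^{2}} + \frac{1958}{\frac{1210}{7}} = \frac{829}{54^{2}} + 1958 \cdot \frac{7}{1210} = \frac{829}{2916} + \frac{623}{55} = \frac{1862263}{160380}$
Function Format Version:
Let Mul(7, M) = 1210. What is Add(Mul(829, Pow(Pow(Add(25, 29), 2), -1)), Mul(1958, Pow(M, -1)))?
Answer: Rational(1862263, 160380) ≈ 11.612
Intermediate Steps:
M = Rational(1210, 7) (M = Mul(Rational(1, 7), 1210) = Rational(1210, 7) ≈ 172.86)
Add(Mul(829, Pow(Pow(Add(25, 29), 2), -1)), Mul(1958, Pow(M, -1))) = Add(Mul(829, Pow(Pow(Add(25, 29), 2), -1)), Mul(1958, Pow(Rational(1210, 7), -1))) = Add(Mul(829, Pow(Pow(54, 2), -1)), Mul(1958, Rational(7, 1210))) = Add(Mul(829, Pow(2916, -1)), Rational(623, 55)) = Add(Mul(829, Rational(1, 2916)), Rational(623, 55)) = Add(Rational(829, 2916), Rational(623, 55)) = Rational(1862263, 160380)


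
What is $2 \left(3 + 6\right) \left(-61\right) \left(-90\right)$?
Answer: $98820$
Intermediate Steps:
$2 \left(3 + 6\right) \left(-61\right) \left(-90\right) = 2 \cdot 9 \left(-61\right) \left(-90\right) = 18 \left(-61\right) \left(-90\right) = \left(-1098\right) \left(-90\right) = 98820$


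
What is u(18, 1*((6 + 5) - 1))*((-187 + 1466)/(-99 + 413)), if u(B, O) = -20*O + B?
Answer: -116389/157 ≈ -741.33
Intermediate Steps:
u(B, O) = B - 20*O
u(18, 1*((6 + 5) - 1))*((-187 + 1466)/(-99 + 413)) = (18 - 20*((6 + 5) - 1))*((-187 + 1466)/(-99 + 413)) = (18 - 20*(11 - 1))*(1279/314) = (18 - 20*10)*(1279*(1/314)) = (18 - 20*10)*(1279/314) = (18 - 200)*(1279/314) = -182*1279/314 = -116389/157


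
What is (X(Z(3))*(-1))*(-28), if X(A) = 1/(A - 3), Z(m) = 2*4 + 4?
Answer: 28/9 ≈ 3.1111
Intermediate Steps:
Z(m) = 12 (Z(m) = 8 + 4 = 12)
X(A) = 1/(-3 + A)
(X(Z(3))*(-1))*(-28) = (-1/(-3 + 12))*(-28) = (-1/9)*(-28) = ((⅑)*(-1))*(-28) = -⅑*(-28) = 28/9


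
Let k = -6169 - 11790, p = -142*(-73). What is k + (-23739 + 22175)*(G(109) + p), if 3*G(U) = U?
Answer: -48861625/3 ≈ -1.6287e+7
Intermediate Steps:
p = 10366
G(U) = U/3
k = -17959
k + (-23739 + 22175)*(G(109) + p) = -17959 + (-23739 + 22175)*((1/3)*109 + 10366) = -17959 - 1564*(109/3 + 10366) = -17959 - 1564*31207/3 = -17959 - 48807748/3 = -48861625/3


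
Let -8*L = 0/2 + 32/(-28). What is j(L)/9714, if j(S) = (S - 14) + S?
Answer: -16/11333 ≈ -0.0014118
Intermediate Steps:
L = 1/7 (L = -(0/2 + 32/(-28))/8 = -(0*(1/2) + 32*(-1/28))/8 = -(0 - 8/7)/8 = -1/8*(-8/7) = 1/7 ≈ 0.14286)
j(S) = -14 + 2*S (j(S) = (-14 + S) + S = -14 + 2*S)
j(L)/9714 = (-14 + 2*(1/7))/9714 = (-14 + 2/7)*(1/9714) = -96/7*1/9714 = -16/11333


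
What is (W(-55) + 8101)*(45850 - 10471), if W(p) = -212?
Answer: 279104931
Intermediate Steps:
(W(-55) + 8101)*(45850 - 10471) = (-212 + 8101)*(45850 - 10471) = 7889*35379 = 279104931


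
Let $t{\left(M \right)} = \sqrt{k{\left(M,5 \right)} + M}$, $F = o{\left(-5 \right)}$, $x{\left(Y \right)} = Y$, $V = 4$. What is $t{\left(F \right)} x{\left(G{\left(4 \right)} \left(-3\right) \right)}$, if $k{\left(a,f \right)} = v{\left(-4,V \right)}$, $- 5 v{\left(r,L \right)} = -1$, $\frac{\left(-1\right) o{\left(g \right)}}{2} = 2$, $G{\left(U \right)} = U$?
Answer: $- \frac{12 i \sqrt{95}}{5} \approx - 23.392 i$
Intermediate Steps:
$o{\left(g \right)} = -4$ ($o{\left(g \right)} = \left(-2\right) 2 = -4$)
$v{\left(r,L \right)} = \frac{1}{5}$ ($v{\left(r,L \right)} = \left(- \frac{1}{5}\right) \left(-1\right) = \frac{1}{5}$)
$k{\left(a,f \right)} = \frac{1}{5}$
$F = -4$
$t{\left(M \right)} = \sqrt{\frac{1}{5} + M}$
$t{\left(F \right)} x{\left(G{\left(4 \right)} \left(-3\right) \right)} = \frac{\sqrt{5 + 25 \left(-4\right)}}{5} \cdot 4 \left(-3\right) = \frac{\sqrt{5 - 100}}{5} \left(-12\right) = \frac{\sqrt{-95}}{5} \left(-12\right) = \frac{i \sqrt{95}}{5} \left(-12\right) = - \frac{12 i \sqrt{95}}{5}$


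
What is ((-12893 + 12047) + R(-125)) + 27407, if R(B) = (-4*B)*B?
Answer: -35939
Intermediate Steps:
R(B) = -4*B²
((-12893 + 12047) + R(-125)) + 27407 = ((-12893 + 12047) - 4*(-125)²) + 27407 = (-846 - 4*15625) + 27407 = (-846 - 62500) + 27407 = -63346 + 27407 = -35939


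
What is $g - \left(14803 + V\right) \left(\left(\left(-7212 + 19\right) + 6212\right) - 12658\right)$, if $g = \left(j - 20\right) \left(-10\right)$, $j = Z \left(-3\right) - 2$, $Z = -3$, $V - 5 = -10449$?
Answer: $59452531$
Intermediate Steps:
$V = -10444$ ($V = 5 - 10449 = -10444$)
$j = 7$ ($j = \left(-3\right) \left(-3\right) - 2 = 9 - 2 = 7$)
$g = 130$ ($g = \left(7 - 20\right) \left(-10\right) = \left(-13\right) \left(-10\right) = 130$)
$g - \left(14803 + V\right) \left(\left(\left(-7212 + 19\right) + 6212\right) - 12658\right) = 130 - \left(14803 - 10444\right) \left(\left(\left(-7212 + 19\right) + 6212\right) - 12658\right) = 130 - 4359 \left(\left(-7193 + 6212\right) - 12658\right) = 130 - 4359 \left(-981 - 12658\right) = 130 - 4359 \left(-13639\right) = 130 - -59452401 = 130 + 59452401 = 59452531$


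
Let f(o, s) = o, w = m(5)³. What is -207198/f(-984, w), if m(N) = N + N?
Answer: 34533/164 ≈ 210.57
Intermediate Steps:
m(N) = 2*N
w = 1000 (w = (2*5)³ = 10³ = 1000)
-207198/f(-984, w) = -207198/(-984) = -207198*(-1/984) = 34533/164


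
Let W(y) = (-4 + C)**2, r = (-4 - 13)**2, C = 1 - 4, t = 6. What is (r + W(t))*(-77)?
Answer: -26026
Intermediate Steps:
C = -3
r = 289 (r = (-17)**2 = 289)
W(y) = 49 (W(y) = (-4 - 3)**2 = (-7)**2 = 49)
(r + W(t))*(-77) = (289 + 49)*(-77) = 338*(-77) = -26026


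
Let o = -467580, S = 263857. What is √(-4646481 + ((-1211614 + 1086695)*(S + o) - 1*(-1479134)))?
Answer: √25445706090 ≈ 1.5952e+5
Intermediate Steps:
√(-4646481 + ((-1211614 + 1086695)*(S + o) - 1*(-1479134))) = √(-4646481 + ((-1211614 + 1086695)*(263857 - 467580) - 1*(-1479134))) = √(-4646481 + (-124919*(-203723) + 1479134)) = √(-4646481 + (25448873437 + 1479134)) = √(-4646481 + 25450352571) = √25445706090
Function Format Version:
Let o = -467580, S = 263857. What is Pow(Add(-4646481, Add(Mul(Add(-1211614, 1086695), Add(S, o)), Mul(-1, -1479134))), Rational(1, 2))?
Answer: Pow(25445706090, Rational(1, 2)) ≈ 1.5952e+5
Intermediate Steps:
Pow(Add(-4646481, Add(Mul(Add(-1211614, 1086695), Add(S, o)), Mul(-1, -1479134))), Rational(1, 2)) = Pow(Add(-4646481, Add(Mul(Add(-1211614, 1086695), Add(263857, -467580)), Mul(-1, -1479134))), Rational(1, 2)) = Pow(Add(-4646481, Add(Mul(-124919, -203723), 1479134)), Rational(1, 2)) = Pow(Add(-4646481, Add(25448873437, 1479134)), Rational(1, 2)) = Pow(Add(-4646481, 25450352571), Rational(1, 2)) = Pow(25445706090, Rational(1, 2))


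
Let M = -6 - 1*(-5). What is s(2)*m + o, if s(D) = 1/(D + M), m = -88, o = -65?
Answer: -153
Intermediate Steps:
M = -1 (M = -6 + 5 = -1)
s(D) = 1/(-1 + D) (s(D) = 1/(D - 1) = 1/(-1 + D))
s(2)*m + o = -88/(-1 + 2) - 65 = -88/1 - 65 = 1*(-88) - 65 = -88 - 65 = -153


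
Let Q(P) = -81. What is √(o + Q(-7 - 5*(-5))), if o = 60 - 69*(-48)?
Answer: √3291 ≈ 57.367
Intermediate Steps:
o = 3372 (o = 60 + 3312 = 3372)
√(o + Q(-7 - 5*(-5))) = √(3372 - 81) = √3291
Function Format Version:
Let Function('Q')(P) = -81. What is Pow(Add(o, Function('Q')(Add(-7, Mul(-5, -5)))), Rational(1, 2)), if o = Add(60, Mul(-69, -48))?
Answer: Pow(3291, Rational(1, 2)) ≈ 57.367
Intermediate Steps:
o = 3372 (o = Add(60, 3312) = 3372)
Pow(Add(o, Function('Q')(Add(-7, Mul(-5, -5)))), Rational(1, 2)) = Pow(Add(3372, -81), Rational(1, 2)) = Pow(3291, Rational(1, 2))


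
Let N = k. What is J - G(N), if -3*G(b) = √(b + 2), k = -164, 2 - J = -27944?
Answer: 27946 + 3*I*√2 ≈ 27946.0 + 4.2426*I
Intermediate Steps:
J = 27946 (J = 2 - 1*(-27944) = 2 + 27944 = 27946)
N = -164
G(b) = -√(2 + b)/3 (G(b) = -√(b + 2)/3 = -√(2 + b)/3)
J - G(N) = 27946 - (-1)*√(2 - 164)/3 = 27946 - (-1)*√(-162)/3 = 27946 - (-1)*9*I*√2/3 = 27946 - (-3)*I*√2 = 27946 + 3*I*√2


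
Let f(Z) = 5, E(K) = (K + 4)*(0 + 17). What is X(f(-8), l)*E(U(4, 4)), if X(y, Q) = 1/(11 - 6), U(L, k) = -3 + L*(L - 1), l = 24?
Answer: 221/5 ≈ 44.200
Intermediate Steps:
U(L, k) = -3 + L*(-1 + L)
E(K) = 68 + 17*K (E(K) = (4 + K)*17 = 68 + 17*K)
X(y, Q) = ⅕ (X(y, Q) = 1/5 = ⅕)
X(f(-8), l)*E(U(4, 4)) = (68 + 17*(-3 + 4² - 1*4))/5 = (68 + 17*(-3 + 16 - 4))/5 = (68 + 17*9)/5 = (68 + 153)/5 = (⅕)*221 = 221/5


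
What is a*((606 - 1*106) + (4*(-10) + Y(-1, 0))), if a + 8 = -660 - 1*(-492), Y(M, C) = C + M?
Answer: -80784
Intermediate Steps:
a = -176 (a = -8 + (-660 - 1*(-492)) = -8 + (-660 + 492) = -8 - 168 = -176)
a*((606 - 1*106) + (4*(-10) + Y(-1, 0))) = -176*((606 - 1*106) + (4*(-10) + (0 - 1))) = -176*((606 - 106) + (-40 - 1)) = -176*(500 - 41) = -176*459 = -80784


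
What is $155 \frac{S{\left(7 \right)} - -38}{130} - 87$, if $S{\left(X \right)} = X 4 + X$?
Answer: $\frac{1}{26} \approx 0.038462$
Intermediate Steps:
$S{\left(X \right)} = 5 X$ ($S{\left(X \right)} = 4 X + X = 5 X$)
$155 \frac{S{\left(7 \right)} - -38}{130} - 87 = 155 \frac{5 \cdot 7 - -38}{130} - 87 = 155 \left(35 + 38\right) \frac{1}{130} - 87 = 155 \cdot 73 \cdot \frac{1}{130} - 87 = 155 \cdot \frac{73}{130} - 87 = \frac{2263}{26} - 87 = \frac{1}{26}$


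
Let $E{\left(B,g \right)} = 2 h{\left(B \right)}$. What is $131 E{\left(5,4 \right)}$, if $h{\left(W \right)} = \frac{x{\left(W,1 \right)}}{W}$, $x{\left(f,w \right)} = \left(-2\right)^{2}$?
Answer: $\frac{1048}{5} \approx 209.6$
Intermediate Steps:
$x{\left(f,w \right)} = 4$
$h{\left(W \right)} = \frac{4}{W}$
$E{\left(B,g \right)} = \frac{8}{B}$ ($E{\left(B,g \right)} = 2 \frac{4}{B} = \frac{8}{B}$)
$131 E{\left(5,4 \right)} = 131 \cdot \frac{8}{5} = \frac{1048}{5}$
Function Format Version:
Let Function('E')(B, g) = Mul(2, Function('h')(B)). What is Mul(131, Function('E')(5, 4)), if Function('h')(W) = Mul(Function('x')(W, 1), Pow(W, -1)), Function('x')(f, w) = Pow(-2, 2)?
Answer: Rational(1048, 5) ≈ 209.60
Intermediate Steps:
Function('x')(f, w) = 4
Function('h')(W) = Mul(4, Pow(W, -1))
Function('E')(B, g) = Mul(8, Pow(B, -1)) (Function('E')(B, g) = Mul(2, Mul(4, Pow(B, -1))) = Mul(8, Pow(B, -1)))
Mul(131, Function('E')(5, 4)) = Mul(131, Mul(8, Pow(5, -1))) = Mul(131, Mul(8, Rational(1, 5))) = Mul(131, Rational(8, 5)) = Rational(1048, 5)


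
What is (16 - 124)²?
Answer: 11664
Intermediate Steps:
(16 - 124)² = (-108)² = 11664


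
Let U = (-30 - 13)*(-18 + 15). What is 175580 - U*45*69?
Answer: -224965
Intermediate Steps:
U = 129 (U = -43*(-3) = 129)
175580 - U*45*69 = 175580 - 129*45*69 = 175580 - 5805*69 = 175580 - 1*400545 = 175580 - 400545 = -224965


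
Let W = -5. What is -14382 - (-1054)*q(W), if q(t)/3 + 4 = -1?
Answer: -30192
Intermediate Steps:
q(t) = -15 (q(t) = -12 + 3*(-1) = -12 - 3 = -15)
-14382 - (-1054)*q(W) = -14382 - (-1054)*(-15) = -14382 - 1*15810 = -14382 - 15810 = -30192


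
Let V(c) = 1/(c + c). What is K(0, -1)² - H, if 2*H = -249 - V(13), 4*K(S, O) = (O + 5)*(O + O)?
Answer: 6683/52 ≈ 128.52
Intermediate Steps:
K(S, O) = O*(5 + O)/2 (K(S, O) = ((O + 5)*(O + O))/4 = ((5 + O)*(2*O))/4 = (2*O*(5 + O))/4 = O*(5 + O)/2)
V(c) = 1/(2*c)
H = -6475/52 (H = (-249 - 1/(2*13))/2 = (-249 - 1*1/26)/2 = (-249 - 1/26)/2 = (½)*(-6475/26) = -6475/52 ≈ -124.52)
K(0, -1)² - H = ((½)*(-1)*(5 - 1))² - 1*(-6475/52) = ((½)*(-1)*4)² + 6475/52 = (-2)² + 6475/52 = 4 + 6475/52 = 6683/52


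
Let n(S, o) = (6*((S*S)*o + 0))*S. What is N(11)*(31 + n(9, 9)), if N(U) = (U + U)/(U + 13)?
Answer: 433367/12 ≈ 36114.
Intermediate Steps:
N(U) = 2*U/(13 + U) (N(U) = (2*U)/(13 + U) = 2*U/(13 + U))
n(S, o) = 6*o*S**3 (n(S, o) = (6*(S**2*o + 0))*S = (6*(o*S**2 + 0))*S = (6*(o*S**2))*S = (6*o*S**2)*S = 6*o*S**3)
N(11)*(31 + n(9, 9)) = (2*11/(13 + 11))*(31 + 6*9*9**3) = (2*11/24)*(31 + 6*9*729) = (2*11*(1/24))*(31 + 39366) = (11/12)*39397 = 433367/12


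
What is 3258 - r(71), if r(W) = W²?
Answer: -1783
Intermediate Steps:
3258 - r(71) = 3258 - 1*71² = 3258 - 1*5041 = 3258 - 5041 = -1783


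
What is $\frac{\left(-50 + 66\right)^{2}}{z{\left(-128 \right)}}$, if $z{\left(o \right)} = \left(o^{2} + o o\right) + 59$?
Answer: $\frac{256}{32827} \approx 0.0077985$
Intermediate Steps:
$z{\left(o \right)} = 59 + 2 o^{2}$ ($z{\left(o \right)} = \left(o^{2} + o^{2}\right) + 59 = 2 o^{2} + 59 = 59 + 2 o^{2}$)
$\frac{\left(-50 + 66\right)^{2}}{z{\left(-128 \right)}} = \frac{\left(-50 + 66\right)^{2}}{59 + 2 \left(-128\right)^{2}} = \frac{16^{2}}{59 + 2 \cdot 16384} = \frac{256}{59 + 32768} = \frac{256}{32827}$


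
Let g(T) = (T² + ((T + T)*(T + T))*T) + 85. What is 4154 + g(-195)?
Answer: -29617236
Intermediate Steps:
g(T) = 85 + T² + 4*T³ (g(T) = (T² + ((2*T)*(2*T))*T) + 85 = (T² + (4*T²)*T) + 85 = (T² + 4*T³) + 85 = 85 + T² + 4*T³)
4154 + g(-195) = 4154 + (85 + (-195)² + 4*(-195)³) = 4154 + (85 + 38025 + 4*(-7414875)) = 4154 + (85 + 38025 - 29659500) = 4154 - 29621390 = -29617236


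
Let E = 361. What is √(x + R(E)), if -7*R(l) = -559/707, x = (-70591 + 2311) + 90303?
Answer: √11008230986/707 ≈ 148.40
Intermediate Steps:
x = 22023 (x = -68280 + 90303 = 22023)
R(l) = 559/4949 (R(l) = -(-559)/(7*707) = -⅐*(-559/707) = 559/4949)
√(x + R(E)) = √(22023 + 559/4949) = √(108992386/4949) = √11008230986/707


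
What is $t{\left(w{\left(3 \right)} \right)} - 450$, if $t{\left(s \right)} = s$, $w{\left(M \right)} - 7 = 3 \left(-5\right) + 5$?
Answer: $-453$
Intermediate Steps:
$w{\left(M \right)} = -3$ ($w{\left(M \right)} = 7 + \left(3 \left(-5\right) + 5\right) = 7 + \left(-15 + 5\right) = 7 - 10 = -3$)
$t{\left(w{\left(3 \right)} \right)} - 450 = -3 - 450 = -453$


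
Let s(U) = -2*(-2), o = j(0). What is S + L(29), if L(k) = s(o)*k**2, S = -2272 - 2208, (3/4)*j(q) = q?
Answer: -1116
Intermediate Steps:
j(q) = 4*q/3
o = 0 (o = (4/3)*0 = 0)
s(U) = 4
S = -4480
L(k) = 4*k**2
S + L(29) = -4480 + 4*29**2 = -4480 + 4*841 = -4480 + 3364 = -1116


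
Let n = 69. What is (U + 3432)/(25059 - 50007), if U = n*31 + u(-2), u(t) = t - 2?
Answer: -5567/24948 ≈ -0.22314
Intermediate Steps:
u(t) = -2 + t
U = 2135 (U = 69*31 + (-2 - 2) = 2139 - 4 = 2135)
(U + 3432)/(25059 - 50007) = (2135 + 3432)/(25059 - 50007) = 5567/(-24948) = 5567*(-1/24948) = -5567/24948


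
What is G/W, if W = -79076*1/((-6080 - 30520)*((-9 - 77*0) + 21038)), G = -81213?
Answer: -15626627819550/19769 ≈ -7.9046e+8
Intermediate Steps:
W = 19769/192415350 (W = -79076*(-1/(36600*((-9 + 0) + 21038))) = -79076*(-1/(36600*(-9 + 21038))) = -79076/(21029*(-36600)) = -79076/(-769661400) = -79076*(-1/769661400) = 19769/192415350 ≈ 0.00010274)
G/W = -81213/19769/192415350 = -81213*192415350/19769 = -15626627819550/19769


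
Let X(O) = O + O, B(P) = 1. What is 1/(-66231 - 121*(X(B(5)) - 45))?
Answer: -1/61028 ≈ -1.6386e-5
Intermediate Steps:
X(O) = 2*O
1/(-66231 - 121*(X(B(5)) - 45)) = 1/(-66231 - 121*(2*1 - 45)) = 1/(-66231 - 121*(2 - 45)) = 1/(-66231 - 121*(-43)) = 1/(-66231 + 5203) = 1/(-61028) = -1/61028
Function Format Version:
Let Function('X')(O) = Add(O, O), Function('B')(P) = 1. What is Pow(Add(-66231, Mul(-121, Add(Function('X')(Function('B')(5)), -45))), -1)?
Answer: Rational(-1, 61028) ≈ -1.6386e-5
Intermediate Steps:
Function('X')(O) = Mul(2, O)
Pow(Add(-66231, Mul(-121, Add(Function('X')(Function('B')(5)), -45))), -1) = Pow(Add(-66231, Mul(-121, Add(Mul(2, 1), -45))), -1) = Pow(Add(-66231, Mul(-121, Add(2, -45))), -1) = Pow(Add(-66231, Mul(-121, -43)), -1) = Pow(Add(-66231, 5203), -1) = Pow(-61028, -1) = Rational(-1, 61028)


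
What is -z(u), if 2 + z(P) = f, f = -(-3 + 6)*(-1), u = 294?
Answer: -1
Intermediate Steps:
f = 3 (f = -1*3*(-1) = -3*(-1) = 3)
z(P) = 1 (z(P) = -2 + 3 = 1)
-z(u) = -1*1 = -1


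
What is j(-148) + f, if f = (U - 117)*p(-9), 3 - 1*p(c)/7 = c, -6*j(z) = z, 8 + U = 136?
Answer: 2846/3 ≈ 948.67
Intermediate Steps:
U = 128 (U = -8 + 136 = 128)
j(z) = -z/6
p(c) = 21 - 7*c
f = 924 (f = (128 - 117)*(21 - 7*(-9)) = 11*(21 + 63) = 11*84 = 924)
j(-148) + f = -⅙*(-148) + 924 = 74/3 + 924 = 2846/3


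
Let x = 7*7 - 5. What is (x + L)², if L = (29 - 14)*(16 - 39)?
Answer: 90601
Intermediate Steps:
L = -345 (L = 15*(-23) = -345)
x = 44 (x = 49 - 5 = 44)
(x + L)² = (44 - 345)² = (-301)² = 90601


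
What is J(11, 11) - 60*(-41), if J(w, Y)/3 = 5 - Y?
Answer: 2442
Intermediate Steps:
J(w, Y) = 15 - 3*Y (J(w, Y) = 3*(5 - Y) = 15 - 3*Y)
J(11, 11) - 60*(-41) = (15 - 3*11) - 60*(-41) = (15 - 33) + 2460 = -18 + 2460 = 2442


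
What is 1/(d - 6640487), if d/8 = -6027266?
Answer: -1/54858615 ≈ -1.8229e-8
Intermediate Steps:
d = -48218128 (d = 8*(-6027266) = -48218128)
1/(d - 6640487) = 1/(-48218128 - 6640487) = 1/(-54858615) = -1/54858615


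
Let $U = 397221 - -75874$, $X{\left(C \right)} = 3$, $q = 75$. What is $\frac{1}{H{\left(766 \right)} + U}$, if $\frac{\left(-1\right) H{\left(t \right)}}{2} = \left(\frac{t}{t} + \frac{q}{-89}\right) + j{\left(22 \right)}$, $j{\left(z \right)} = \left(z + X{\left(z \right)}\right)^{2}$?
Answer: $\frac{89}{41994177} \approx 2.1193 \cdot 10^{-6}$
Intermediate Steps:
$U = 473095$ ($U = 397221 + 75874 = 473095$)
$j{\left(z \right)} = \left(3 + z\right)^{2}$ ($j{\left(z \right)} = \left(z + 3\right)^{2} = \left(3 + z\right)^{2}$)
$H{\left(t \right)} = - \frac{111278}{89}$ ($H{\left(t \right)} = - 2 \left(\left(\frac{t}{t} + \frac{75}{-89}\right) + \left(3 + 22\right)^{2}\right) = - 2 \left(\left(1 + 75 \left(- \frac{1}{89}\right)\right) + 25^{2}\right) = - 2 \left(\left(1 - \frac{75}{89}\right) + 625\right) = - 2 \left(\frac{14}{89} + 625\right) = \left(-2\right) \frac{55639}{89} = - \frac{111278}{89}$)
$\frac{1}{H{\left(766 \right)} + U} = \frac{1}{- \frac{111278}{89} + 473095} = \frac{1}{\frac{41994177}{89}} = \frac{89}{41994177}$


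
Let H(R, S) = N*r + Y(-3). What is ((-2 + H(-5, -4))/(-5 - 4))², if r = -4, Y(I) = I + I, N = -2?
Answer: 0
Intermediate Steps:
Y(I) = 2*I
H(R, S) = 2 (H(R, S) = -2*(-4) + 2*(-3) = 8 - 6 = 2)
((-2 + H(-5, -4))/(-5 - 4))² = ((-2 + 2)/(-5 - 4))² = (0/(-9))² = (-⅑*0)² = 0² = 0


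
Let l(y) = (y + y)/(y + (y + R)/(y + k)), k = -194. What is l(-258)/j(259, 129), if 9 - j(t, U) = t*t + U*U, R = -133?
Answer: -233232/9729543425 ≈ -2.3972e-5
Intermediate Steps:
j(t, U) = 9 - U² - t² (j(t, U) = 9 - (t*t + U*U) = 9 - (t² + U²) = 9 - (U² + t²) = 9 + (-U² - t²) = 9 - U² - t²)
l(y) = 2*y/(y + (-133 + y)/(-194 + y)) (l(y) = (y + y)/(y + (y - 133)/(y - 194)) = (2*y)/(y + (-133 + y)/(-194 + y)) = 2*y/(y + (-133 + y)/(-194 + y)))
l(-258)/j(259, 129) = (2*(-258)*(-194 - 258)/(-133 + (-258)² - 193*(-258)))/(9 - 1*129² - 1*259²) = (2*(-258)*(-452)/(-133 + 66564 + 49794))/(9 - 1*16641 - 1*67081) = (2*(-258)*(-452)/116225)/(9 - 16641 - 67081) = (2*(-258)*(1/116225)*(-452))/(-83713) = (233232/116225)*(-1/83713) = -233232/9729543425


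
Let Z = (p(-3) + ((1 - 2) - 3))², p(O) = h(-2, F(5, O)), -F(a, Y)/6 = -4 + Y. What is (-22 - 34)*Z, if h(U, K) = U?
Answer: -2016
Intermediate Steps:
F(a, Y) = 24 - 6*Y (F(a, Y) = -6*(-4 + Y) = 24 - 6*Y)
p(O) = -2
Z = 36 (Z = (-2 + ((1 - 2) - 3))² = (-2 + (-1 - 3))² = (-2 - 4)² = (-6)² = 36)
(-22 - 34)*Z = (-22 - 34)*36 = -56*36 = -2016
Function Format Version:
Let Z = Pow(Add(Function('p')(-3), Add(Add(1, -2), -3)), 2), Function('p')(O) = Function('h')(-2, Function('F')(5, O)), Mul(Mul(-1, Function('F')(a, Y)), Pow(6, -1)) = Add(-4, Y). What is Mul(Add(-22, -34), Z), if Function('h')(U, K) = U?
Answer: -2016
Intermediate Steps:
Function('F')(a, Y) = Add(24, Mul(-6, Y)) (Function('F')(a, Y) = Mul(-6, Add(-4, Y)) = Add(24, Mul(-6, Y)))
Function('p')(O) = -2
Z = 36 (Z = Pow(Add(-2, Add(Add(1, -2), -3)), 2) = Pow(Add(-2, Add(-1, -3)), 2) = Pow(Add(-2, -4), 2) = Pow(-6, 2) = 36)
Mul(Add(-22, -34), Z) = Mul(Add(-22, -34), 36) = Mul(-56, 36) = -2016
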